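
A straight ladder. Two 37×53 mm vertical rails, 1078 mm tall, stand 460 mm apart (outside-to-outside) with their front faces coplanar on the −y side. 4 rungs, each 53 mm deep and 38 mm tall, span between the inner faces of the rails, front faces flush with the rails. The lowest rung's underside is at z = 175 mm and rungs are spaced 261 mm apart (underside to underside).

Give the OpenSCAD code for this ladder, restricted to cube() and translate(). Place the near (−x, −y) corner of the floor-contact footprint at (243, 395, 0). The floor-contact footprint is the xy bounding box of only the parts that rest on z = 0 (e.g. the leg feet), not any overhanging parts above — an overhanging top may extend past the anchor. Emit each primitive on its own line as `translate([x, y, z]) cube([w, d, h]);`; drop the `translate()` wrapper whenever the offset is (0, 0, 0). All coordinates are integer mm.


// rung span = 460 - 2*37 = 386
// rung[k] z = 175 + k*261
translate([243, 395, 0]) cube([37, 53, 1078]);
translate([666, 395, 0]) cube([37, 53, 1078]);
translate([280, 395, 175]) cube([386, 53, 38]);
translate([280, 395, 436]) cube([386, 53, 38]);
translate([280, 395, 697]) cube([386, 53, 38]);
translate([280, 395, 958]) cube([386, 53, 38]);


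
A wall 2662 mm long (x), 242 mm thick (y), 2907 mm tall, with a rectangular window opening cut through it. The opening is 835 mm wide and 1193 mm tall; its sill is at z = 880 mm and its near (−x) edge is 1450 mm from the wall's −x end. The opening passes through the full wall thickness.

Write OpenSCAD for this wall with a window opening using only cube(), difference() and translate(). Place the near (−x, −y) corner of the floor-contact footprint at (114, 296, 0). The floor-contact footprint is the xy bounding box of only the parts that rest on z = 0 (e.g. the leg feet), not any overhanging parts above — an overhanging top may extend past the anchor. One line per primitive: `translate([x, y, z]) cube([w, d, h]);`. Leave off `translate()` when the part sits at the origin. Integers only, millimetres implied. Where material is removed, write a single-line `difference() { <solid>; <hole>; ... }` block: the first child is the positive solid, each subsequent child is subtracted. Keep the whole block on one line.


difference() { translate([114, 296, 0]) cube([2662, 242, 2907]); translate([1564, 296, 880]) cube([835, 242, 1193]); }


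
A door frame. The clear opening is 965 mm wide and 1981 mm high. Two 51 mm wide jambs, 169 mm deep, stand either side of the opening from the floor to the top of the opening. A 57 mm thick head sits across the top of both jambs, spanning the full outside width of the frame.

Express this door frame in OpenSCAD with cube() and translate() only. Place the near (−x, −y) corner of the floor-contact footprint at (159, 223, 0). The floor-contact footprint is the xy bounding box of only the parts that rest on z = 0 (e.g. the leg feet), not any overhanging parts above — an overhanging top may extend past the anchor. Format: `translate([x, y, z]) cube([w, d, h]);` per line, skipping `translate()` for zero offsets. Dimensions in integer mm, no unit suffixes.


translate([159, 223, 0]) cube([51, 169, 1981]);
translate([1175, 223, 0]) cube([51, 169, 1981]);
translate([159, 223, 1981]) cube([1067, 169, 57]);


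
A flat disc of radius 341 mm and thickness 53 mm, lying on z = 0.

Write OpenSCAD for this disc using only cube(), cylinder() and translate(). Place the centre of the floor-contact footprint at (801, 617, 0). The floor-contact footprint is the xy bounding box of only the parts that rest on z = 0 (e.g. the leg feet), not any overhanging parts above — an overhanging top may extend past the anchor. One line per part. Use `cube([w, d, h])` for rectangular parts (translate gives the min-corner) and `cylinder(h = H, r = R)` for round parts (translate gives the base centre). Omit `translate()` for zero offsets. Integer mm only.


translate([801, 617, 0]) cylinder(h = 53, r = 341);


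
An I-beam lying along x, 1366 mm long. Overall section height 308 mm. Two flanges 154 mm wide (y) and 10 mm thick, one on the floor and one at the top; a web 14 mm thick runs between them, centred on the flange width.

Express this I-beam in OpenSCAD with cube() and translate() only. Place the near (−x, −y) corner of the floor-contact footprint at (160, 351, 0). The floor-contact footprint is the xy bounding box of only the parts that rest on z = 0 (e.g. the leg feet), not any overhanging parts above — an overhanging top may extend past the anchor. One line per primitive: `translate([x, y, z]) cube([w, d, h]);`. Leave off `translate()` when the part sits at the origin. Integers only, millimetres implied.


translate([160, 351, 0]) cube([1366, 154, 10]);
translate([160, 421, 10]) cube([1366, 14, 288]);
translate([160, 351, 298]) cube([1366, 154, 10]);


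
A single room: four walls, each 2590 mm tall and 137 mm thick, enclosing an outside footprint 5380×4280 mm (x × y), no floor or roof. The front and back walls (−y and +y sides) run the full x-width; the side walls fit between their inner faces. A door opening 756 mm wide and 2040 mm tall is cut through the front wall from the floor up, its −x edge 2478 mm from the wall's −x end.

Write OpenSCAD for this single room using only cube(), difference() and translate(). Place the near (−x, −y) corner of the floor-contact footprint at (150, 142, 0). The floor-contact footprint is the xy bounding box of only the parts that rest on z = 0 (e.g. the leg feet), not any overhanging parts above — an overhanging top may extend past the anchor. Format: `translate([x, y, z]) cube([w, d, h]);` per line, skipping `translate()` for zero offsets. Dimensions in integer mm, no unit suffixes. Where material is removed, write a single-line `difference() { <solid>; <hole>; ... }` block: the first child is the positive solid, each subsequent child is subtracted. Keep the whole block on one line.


difference() { translate([150, 142, 0]) cube([5380, 137, 2590]); translate([2628, 142, 0]) cube([756, 137, 2040]); }
translate([150, 4285, 0]) cube([5380, 137, 2590]);
translate([150, 279, 0]) cube([137, 4006, 2590]);
translate([5393, 279, 0]) cube([137, 4006, 2590]);


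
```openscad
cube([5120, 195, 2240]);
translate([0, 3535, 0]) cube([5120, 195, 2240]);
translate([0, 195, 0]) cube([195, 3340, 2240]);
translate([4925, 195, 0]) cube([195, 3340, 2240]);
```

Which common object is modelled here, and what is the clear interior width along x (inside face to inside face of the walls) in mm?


A house (or room) frame. The interior width is 4730 mm.

Four 2240 mm walls enclosing a rectangle with no floor or roof — a room or house frame. Outside width is 5120 mm and wall thickness is 195 mm, so the interior width is 5120 − 2 × 195 = 4730 mm.


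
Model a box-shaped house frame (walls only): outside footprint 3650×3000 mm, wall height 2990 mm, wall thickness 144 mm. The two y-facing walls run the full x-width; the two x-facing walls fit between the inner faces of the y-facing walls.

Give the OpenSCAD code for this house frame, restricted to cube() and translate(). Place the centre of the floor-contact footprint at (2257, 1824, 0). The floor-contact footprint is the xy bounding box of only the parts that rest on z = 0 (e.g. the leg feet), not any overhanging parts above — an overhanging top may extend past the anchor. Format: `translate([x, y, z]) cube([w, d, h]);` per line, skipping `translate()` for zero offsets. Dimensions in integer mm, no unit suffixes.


translate([432, 324, 0]) cube([3650, 144, 2990]);
translate([432, 3180, 0]) cube([3650, 144, 2990]);
translate([432, 468, 0]) cube([144, 2712, 2990]);
translate([3938, 468, 0]) cube([144, 2712, 2990]);


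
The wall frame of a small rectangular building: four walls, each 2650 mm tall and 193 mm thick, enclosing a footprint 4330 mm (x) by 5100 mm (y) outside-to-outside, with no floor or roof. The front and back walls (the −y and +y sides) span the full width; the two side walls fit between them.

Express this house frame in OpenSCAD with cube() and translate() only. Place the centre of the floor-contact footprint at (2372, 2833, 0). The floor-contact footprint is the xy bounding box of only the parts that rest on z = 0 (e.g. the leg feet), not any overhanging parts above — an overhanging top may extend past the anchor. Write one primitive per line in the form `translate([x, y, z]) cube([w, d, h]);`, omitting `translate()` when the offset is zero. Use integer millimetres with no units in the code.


translate([207, 283, 0]) cube([4330, 193, 2650]);
translate([207, 5190, 0]) cube([4330, 193, 2650]);
translate([207, 476, 0]) cube([193, 4714, 2650]);
translate([4344, 476, 0]) cube([193, 4714, 2650]);


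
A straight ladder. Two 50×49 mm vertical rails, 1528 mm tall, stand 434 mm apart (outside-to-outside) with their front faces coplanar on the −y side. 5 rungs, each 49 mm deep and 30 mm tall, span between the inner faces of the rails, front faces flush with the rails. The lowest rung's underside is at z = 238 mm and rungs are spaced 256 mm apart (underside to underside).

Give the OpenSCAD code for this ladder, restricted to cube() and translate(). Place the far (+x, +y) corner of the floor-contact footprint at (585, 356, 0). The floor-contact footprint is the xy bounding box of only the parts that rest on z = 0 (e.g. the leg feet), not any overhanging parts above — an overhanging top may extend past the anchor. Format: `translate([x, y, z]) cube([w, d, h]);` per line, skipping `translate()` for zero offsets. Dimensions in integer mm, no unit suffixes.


translate([151, 307, 0]) cube([50, 49, 1528]);
translate([535, 307, 0]) cube([50, 49, 1528]);
translate([201, 307, 238]) cube([334, 49, 30]);
translate([201, 307, 494]) cube([334, 49, 30]);
translate([201, 307, 750]) cube([334, 49, 30]);
translate([201, 307, 1006]) cube([334, 49, 30]);
translate([201, 307, 1262]) cube([334, 49, 30]);


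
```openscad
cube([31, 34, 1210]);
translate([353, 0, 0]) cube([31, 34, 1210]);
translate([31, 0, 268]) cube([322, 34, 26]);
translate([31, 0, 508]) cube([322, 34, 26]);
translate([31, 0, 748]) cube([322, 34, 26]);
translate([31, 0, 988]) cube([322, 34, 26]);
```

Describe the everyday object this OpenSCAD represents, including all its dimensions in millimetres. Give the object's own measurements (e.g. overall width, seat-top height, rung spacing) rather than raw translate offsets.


A straight ladder. Two 31×34 mm vertical rails, 1210 mm tall, stand 384 mm apart (outside-to-outside) with their front faces coplanar on the −y side. 4 rungs, each 34 mm deep and 26 mm tall, span between the inner faces of the rails, front faces flush with the rails. The lowest rung's underside is at z = 268 mm and rungs are spaced 240 mm apart (underside to underside).


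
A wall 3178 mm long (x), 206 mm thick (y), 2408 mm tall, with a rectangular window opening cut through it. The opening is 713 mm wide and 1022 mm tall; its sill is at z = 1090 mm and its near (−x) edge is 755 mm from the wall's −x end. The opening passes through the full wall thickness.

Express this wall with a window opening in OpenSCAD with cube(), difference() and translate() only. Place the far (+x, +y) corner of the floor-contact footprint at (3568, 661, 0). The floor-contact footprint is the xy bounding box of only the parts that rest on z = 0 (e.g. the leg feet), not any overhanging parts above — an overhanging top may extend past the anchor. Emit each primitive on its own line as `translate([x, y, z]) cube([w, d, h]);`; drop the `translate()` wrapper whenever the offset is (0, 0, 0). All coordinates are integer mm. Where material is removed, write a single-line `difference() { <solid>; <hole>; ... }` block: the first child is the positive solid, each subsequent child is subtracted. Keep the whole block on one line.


difference() { translate([390, 455, 0]) cube([3178, 206, 2408]); translate([1145, 455, 1090]) cube([713, 206, 1022]); }


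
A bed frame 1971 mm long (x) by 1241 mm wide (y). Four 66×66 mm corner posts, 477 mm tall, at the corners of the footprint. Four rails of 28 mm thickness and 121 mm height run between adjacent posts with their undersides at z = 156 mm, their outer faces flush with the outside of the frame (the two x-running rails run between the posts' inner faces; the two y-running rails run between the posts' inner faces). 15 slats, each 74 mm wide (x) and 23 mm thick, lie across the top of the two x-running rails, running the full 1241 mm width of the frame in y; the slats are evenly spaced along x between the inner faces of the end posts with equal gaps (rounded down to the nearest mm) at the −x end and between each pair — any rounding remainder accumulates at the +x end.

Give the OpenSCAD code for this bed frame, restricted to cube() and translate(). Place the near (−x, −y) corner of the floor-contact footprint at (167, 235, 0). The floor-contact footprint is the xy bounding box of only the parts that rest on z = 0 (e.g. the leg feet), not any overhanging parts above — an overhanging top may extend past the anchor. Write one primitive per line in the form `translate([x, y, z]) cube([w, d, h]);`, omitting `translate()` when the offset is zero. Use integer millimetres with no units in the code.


// slat z = rail_z + rail_h = 156 + 121 = 277
// slat gap = ⌊(1839 − 15·74) / 16⌋ = 45
translate([167, 235, 0]) cube([66, 66, 477]);
translate([167, 1410, 0]) cube([66, 66, 477]);
translate([2072, 235, 0]) cube([66, 66, 477]);
translate([2072, 1410, 0]) cube([66, 66, 477]);
translate([233, 235, 156]) cube([1839, 28, 121]);
translate([233, 1448, 156]) cube([1839, 28, 121]);
translate([167, 301, 156]) cube([28, 1109, 121]);
translate([2110, 301, 156]) cube([28, 1109, 121]);
translate([278, 235, 277]) cube([74, 1241, 23]);
translate([397, 235, 277]) cube([74, 1241, 23]);
translate([516, 235, 277]) cube([74, 1241, 23]);
translate([635, 235, 277]) cube([74, 1241, 23]);
translate([754, 235, 277]) cube([74, 1241, 23]);
translate([873, 235, 277]) cube([74, 1241, 23]);
translate([992, 235, 277]) cube([74, 1241, 23]);
translate([1111, 235, 277]) cube([74, 1241, 23]);
translate([1230, 235, 277]) cube([74, 1241, 23]);
translate([1349, 235, 277]) cube([74, 1241, 23]);
translate([1468, 235, 277]) cube([74, 1241, 23]);
translate([1587, 235, 277]) cube([74, 1241, 23]);
translate([1706, 235, 277]) cube([74, 1241, 23]);
translate([1825, 235, 277]) cube([74, 1241, 23]);
translate([1944, 235, 277]) cube([74, 1241, 23]);


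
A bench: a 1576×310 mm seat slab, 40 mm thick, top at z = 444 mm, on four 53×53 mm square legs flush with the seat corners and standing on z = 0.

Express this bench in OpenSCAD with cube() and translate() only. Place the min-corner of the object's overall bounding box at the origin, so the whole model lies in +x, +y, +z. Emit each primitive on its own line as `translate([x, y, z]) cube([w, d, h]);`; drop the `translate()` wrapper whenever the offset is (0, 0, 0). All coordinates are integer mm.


translate([0, 0, 404]) cube([1576, 310, 40]);
cube([53, 53, 404]);
translate([0, 257, 0]) cube([53, 53, 404]);
translate([1523, 0, 0]) cube([53, 53, 404]);
translate([1523, 257, 0]) cube([53, 53, 404]);


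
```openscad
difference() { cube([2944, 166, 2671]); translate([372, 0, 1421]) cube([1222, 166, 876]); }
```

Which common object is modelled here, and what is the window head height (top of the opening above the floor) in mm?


A wall with a window opening. The window head height is 2297 mm.

A wall with a rectangular opening subtracted — a window. Sill at z = 1421, opening 876 mm tall, so the head is at 1421 + 876 = 2297 mm.


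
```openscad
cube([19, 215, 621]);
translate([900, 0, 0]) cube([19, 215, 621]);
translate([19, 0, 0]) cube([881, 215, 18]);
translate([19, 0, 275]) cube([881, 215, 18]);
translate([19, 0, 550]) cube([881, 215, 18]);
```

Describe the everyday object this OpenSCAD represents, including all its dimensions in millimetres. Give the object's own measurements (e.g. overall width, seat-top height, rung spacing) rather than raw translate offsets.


An open bookshelf. Two side panels, each 19 mm thick, 215 mm deep and 621 mm tall, stand 919 mm apart (outside-to-outside). Between them sit 3 shelves, each 18 mm thick and 215 mm deep, spanning the full gap between the sides. The bottom shelf rests on the floor (its underside at z = 0) and the clear gap between one shelf's top and the next shelf's underside is 257 mm.


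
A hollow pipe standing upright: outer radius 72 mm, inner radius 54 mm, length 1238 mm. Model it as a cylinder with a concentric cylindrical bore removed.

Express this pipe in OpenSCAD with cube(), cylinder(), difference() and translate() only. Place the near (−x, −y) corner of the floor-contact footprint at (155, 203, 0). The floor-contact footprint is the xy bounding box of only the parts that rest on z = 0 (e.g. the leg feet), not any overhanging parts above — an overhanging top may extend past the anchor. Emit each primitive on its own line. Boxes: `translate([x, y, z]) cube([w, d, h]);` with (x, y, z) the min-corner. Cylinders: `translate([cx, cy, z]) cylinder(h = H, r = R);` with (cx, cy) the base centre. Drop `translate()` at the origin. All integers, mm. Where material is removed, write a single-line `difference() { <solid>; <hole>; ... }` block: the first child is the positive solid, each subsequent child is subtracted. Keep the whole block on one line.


difference() { translate([227, 275, 0]) cylinder(h = 1238, r = 72); translate([227, 275, 0]) cylinder(h = 1238, r = 54); }


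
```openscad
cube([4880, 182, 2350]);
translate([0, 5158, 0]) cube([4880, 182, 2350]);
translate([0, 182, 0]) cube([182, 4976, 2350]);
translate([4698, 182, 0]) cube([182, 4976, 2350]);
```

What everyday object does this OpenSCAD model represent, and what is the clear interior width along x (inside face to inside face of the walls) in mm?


A house (or room) frame. The interior width is 4516 mm.

Four 2350 mm walls enclosing a rectangle with no floor or roof — a room or house frame. Outside width is 4880 mm and wall thickness is 182 mm, so the interior width is 4880 − 2 × 182 = 4516 mm.


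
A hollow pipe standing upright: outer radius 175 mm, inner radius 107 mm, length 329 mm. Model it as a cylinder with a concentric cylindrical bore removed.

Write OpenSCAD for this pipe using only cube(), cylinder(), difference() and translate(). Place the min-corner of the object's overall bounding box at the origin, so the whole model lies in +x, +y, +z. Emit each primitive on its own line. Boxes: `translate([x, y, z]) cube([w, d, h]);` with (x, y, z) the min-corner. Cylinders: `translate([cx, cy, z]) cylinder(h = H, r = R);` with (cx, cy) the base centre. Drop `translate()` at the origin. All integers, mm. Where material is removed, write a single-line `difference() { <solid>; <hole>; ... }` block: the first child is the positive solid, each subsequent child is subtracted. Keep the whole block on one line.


difference() { translate([175, 175, 0]) cylinder(h = 329, r = 175); translate([175, 175, 0]) cylinder(h = 329, r = 107); }


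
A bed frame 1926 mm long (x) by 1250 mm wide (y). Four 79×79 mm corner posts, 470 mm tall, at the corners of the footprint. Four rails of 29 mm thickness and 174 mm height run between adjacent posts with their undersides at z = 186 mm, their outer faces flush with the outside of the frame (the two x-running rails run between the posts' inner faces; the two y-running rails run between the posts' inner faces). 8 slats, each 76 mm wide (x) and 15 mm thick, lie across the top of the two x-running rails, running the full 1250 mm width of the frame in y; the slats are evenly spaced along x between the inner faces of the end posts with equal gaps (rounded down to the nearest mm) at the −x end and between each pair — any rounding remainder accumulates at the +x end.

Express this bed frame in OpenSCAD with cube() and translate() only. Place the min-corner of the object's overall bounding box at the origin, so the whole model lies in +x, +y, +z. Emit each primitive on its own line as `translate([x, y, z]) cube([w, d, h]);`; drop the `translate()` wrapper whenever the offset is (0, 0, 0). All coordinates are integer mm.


cube([79, 79, 470]);
translate([0, 1171, 0]) cube([79, 79, 470]);
translate([1847, 0, 0]) cube([79, 79, 470]);
translate([1847, 1171, 0]) cube([79, 79, 470]);
translate([79, 0, 186]) cube([1768, 29, 174]);
translate([79, 1221, 186]) cube([1768, 29, 174]);
translate([0, 79, 186]) cube([29, 1092, 174]);
translate([1897, 79, 186]) cube([29, 1092, 174]);
translate([207, 0, 360]) cube([76, 1250, 15]);
translate([411, 0, 360]) cube([76, 1250, 15]);
translate([615, 0, 360]) cube([76, 1250, 15]);
translate([819, 0, 360]) cube([76, 1250, 15]);
translate([1023, 0, 360]) cube([76, 1250, 15]);
translate([1227, 0, 360]) cube([76, 1250, 15]);
translate([1431, 0, 360]) cube([76, 1250, 15]);
translate([1635, 0, 360]) cube([76, 1250, 15]);


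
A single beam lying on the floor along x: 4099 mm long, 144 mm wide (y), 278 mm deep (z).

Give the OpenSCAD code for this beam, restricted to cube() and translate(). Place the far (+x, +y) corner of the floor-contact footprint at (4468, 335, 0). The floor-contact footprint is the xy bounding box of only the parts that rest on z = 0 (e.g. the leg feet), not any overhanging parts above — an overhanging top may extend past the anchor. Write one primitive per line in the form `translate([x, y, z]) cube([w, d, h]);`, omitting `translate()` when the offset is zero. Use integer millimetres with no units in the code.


translate([369, 191, 0]) cube([4099, 144, 278]);


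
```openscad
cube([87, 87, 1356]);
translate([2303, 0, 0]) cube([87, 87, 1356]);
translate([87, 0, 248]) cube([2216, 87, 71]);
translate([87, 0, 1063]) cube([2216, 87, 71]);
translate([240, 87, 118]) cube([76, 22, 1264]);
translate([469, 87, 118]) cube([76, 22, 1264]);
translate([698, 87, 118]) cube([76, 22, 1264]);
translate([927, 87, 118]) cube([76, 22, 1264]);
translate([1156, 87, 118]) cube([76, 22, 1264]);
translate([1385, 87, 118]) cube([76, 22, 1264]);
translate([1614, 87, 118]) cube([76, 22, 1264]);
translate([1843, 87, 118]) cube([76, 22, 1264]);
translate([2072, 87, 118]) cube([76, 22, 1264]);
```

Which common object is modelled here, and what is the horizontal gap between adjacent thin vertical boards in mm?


A fence section. The picket gap is 153 mm.

Two posts, two rails, 9 pickets — a fence section. Span 2216 mm holds 9 pickets of 76 mm with 10 equal gaps: ⌊(2216 − 9·76) / 10⌋ = 153 mm.


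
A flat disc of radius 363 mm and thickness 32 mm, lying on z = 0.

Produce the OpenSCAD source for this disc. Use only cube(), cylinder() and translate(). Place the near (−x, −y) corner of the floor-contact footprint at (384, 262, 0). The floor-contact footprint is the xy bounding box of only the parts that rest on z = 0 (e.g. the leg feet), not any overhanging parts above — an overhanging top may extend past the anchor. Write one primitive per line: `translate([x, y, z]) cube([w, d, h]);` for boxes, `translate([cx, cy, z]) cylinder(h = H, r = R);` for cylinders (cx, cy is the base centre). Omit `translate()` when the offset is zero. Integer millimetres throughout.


translate([747, 625, 0]) cylinder(h = 32, r = 363);


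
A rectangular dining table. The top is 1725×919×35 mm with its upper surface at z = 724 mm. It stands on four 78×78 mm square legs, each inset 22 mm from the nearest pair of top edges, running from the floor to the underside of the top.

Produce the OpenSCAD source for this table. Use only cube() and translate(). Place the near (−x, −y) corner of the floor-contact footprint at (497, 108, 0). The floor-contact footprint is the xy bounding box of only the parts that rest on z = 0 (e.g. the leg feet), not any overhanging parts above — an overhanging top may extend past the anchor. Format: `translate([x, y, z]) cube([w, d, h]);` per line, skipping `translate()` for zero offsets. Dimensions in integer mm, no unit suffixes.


// leg_h = 724 - 35 = 689
translate([475, 86, 689]) cube([1725, 919, 35]);
translate([497, 108, 0]) cube([78, 78, 689]);
translate([2100, 108, 0]) cube([78, 78, 689]);
translate([497, 905, 0]) cube([78, 78, 689]);
translate([2100, 905, 0]) cube([78, 78, 689]);


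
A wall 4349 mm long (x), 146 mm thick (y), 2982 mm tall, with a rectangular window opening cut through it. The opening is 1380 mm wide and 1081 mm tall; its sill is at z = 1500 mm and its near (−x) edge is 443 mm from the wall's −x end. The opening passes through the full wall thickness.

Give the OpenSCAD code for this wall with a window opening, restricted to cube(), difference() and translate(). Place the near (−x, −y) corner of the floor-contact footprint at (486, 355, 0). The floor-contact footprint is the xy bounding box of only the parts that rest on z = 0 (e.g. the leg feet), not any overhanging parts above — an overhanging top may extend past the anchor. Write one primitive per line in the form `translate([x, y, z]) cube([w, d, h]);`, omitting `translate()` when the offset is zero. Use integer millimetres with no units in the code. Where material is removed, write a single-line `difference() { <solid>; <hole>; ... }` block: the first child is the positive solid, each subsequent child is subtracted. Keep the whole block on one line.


difference() { translate([486, 355, 0]) cube([4349, 146, 2982]); translate([929, 355, 1500]) cube([1380, 146, 1081]); }


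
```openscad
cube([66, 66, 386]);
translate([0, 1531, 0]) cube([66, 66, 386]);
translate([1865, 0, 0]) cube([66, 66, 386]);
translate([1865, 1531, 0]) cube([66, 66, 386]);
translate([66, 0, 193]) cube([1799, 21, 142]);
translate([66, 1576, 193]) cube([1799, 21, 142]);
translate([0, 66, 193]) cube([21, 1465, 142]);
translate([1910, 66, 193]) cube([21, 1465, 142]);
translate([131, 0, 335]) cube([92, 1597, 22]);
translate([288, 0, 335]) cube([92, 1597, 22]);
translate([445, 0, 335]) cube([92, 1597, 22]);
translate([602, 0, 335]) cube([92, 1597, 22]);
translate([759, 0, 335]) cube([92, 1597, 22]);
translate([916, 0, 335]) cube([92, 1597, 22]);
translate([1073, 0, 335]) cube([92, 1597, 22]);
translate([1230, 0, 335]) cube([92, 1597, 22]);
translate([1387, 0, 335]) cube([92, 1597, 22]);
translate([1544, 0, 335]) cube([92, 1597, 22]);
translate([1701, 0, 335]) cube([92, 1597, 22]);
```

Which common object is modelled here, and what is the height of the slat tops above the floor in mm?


A bed frame. The slat-top height is 357 mm.

Four posts, four rails, and a row of slats — a bed frame. Slats sit on the rails at z = 193 + 142 = 335; with slat thickness 22, the top is 357 mm.


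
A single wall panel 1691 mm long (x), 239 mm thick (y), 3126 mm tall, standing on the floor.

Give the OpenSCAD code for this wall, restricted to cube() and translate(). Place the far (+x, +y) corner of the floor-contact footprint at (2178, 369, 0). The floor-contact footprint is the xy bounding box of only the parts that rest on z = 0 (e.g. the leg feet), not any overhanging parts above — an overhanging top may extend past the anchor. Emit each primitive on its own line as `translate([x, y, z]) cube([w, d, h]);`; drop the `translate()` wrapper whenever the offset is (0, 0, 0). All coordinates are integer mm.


translate([487, 130, 0]) cube([1691, 239, 3126]);


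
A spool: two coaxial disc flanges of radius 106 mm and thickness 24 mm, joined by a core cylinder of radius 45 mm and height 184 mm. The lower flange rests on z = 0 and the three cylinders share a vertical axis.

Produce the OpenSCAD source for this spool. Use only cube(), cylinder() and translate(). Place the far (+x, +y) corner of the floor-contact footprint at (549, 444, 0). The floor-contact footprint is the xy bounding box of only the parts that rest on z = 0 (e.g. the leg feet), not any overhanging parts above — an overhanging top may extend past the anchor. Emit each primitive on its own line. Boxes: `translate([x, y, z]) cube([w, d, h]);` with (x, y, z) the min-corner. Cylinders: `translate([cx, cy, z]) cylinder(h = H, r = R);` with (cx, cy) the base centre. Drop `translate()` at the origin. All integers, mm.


translate([443, 338, 0]) cylinder(h = 24, r = 106);
translate([443, 338, 24]) cylinder(h = 184, r = 45);
translate([443, 338, 208]) cylinder(h = 24, r = 106);


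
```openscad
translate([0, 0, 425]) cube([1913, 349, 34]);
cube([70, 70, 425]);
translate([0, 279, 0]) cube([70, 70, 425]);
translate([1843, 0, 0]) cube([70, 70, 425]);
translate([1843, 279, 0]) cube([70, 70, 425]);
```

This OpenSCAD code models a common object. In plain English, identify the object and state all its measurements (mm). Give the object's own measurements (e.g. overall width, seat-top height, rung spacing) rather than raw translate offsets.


A bench: a 1913×349 mm seat slab, 34 mm thick, top at z = 459 mm, on four 70×70 mm square legs flush with the seat corners and standing on z = 0.


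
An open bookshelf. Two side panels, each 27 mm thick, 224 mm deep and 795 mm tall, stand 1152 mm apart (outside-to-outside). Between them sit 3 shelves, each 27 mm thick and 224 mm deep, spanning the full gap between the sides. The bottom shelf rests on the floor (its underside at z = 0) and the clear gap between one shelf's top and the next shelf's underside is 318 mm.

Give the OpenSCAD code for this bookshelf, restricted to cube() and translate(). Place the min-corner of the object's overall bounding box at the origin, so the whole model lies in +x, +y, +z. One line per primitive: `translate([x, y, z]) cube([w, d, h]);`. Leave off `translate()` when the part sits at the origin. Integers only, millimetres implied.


cube([27, 224, 795]);
translate([1125, 0, 0]) cube([27, 224, 795]);
translate([27, 0, 0]) cube([1098, 224, 27]);
translate([27, 0, 345]) cube([1098, 224, 27]);
translate([27, 0, 690]) cube([1098, 224, 27]);


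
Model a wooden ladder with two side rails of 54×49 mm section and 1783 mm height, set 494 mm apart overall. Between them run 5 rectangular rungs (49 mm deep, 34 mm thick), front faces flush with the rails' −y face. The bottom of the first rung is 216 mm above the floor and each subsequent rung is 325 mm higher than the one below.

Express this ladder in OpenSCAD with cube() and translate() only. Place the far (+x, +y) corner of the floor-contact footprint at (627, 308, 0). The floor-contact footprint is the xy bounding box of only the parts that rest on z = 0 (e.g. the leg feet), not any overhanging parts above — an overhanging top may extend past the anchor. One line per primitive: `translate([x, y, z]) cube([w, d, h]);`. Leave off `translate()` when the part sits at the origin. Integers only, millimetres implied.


// rung span = 494 - 2*54 = 386
// rung[k] z = 216 + k*325
translate([133, 259, 0]) cube([54, 49, 1783]);
translate([573, 259, 0]) cube([54, 49, 1783]);
translate([187, 259, 216]) cube([386, 49, 34]);
translate([187, 259, 541]) cube([386, 49, 34]);
translate([187, 259, 866]) cube([386, 49, 34]);
translate([187, 259, 1191]) cube([386, 49, 34]);
translate([187, 259, 1516]) cube([386, 49, 34]);


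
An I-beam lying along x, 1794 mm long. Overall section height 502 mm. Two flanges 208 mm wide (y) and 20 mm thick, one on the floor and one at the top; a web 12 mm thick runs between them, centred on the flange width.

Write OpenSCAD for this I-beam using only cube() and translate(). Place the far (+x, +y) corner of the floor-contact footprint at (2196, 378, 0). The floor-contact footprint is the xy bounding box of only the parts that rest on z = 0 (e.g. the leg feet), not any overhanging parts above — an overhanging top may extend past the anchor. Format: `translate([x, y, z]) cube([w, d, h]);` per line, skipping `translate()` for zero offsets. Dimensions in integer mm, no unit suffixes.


translate([402, 170, 0]) cube([1794, 208, 20]);
translate([402, 268, 20]) cube([1794, 12, 462]);
translate([402, 170, 482]) cube([1794, 208, 20]);


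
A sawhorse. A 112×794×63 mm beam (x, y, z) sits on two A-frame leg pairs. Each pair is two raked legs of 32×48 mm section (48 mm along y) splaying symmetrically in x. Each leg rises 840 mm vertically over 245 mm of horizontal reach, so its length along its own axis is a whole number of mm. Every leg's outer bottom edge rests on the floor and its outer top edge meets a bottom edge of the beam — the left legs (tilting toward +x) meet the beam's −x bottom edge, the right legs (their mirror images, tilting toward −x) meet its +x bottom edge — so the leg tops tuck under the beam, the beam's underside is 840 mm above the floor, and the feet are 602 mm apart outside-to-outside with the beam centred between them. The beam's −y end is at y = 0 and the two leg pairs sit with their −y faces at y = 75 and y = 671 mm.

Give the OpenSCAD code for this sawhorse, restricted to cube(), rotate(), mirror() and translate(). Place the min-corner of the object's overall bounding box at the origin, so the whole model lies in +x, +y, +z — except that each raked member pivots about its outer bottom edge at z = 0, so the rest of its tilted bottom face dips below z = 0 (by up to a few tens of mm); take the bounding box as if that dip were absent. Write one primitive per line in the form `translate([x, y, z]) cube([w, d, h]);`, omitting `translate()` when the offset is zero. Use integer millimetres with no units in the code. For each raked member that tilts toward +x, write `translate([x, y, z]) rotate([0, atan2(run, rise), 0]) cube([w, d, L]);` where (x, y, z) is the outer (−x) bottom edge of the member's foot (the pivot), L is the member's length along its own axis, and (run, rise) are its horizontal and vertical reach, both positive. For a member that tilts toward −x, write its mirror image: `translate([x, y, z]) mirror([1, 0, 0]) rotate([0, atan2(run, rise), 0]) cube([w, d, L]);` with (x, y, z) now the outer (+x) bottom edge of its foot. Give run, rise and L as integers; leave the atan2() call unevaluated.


translate([245, 0, 840]) cube([112, 794, 63]);
translate([0, 75, 0]) rotate([0, atan2(245, 840), 0]) cube([32, 48, 875]);
translate([602, 75, 0]) mirror([1, 0, 0]) rotate([0, atan2(245, 840), 0]) cube([32, 48, 875]);
translate([0, 671, 0]) rotate([0, atan2(245, 840), 0]) cube([32, 48, 875]);
translate([602, 671, 0]) mirror([1, 0, 0]) rotate([0, atan2(245, 840), 0]) cube([32, 48, 875]);


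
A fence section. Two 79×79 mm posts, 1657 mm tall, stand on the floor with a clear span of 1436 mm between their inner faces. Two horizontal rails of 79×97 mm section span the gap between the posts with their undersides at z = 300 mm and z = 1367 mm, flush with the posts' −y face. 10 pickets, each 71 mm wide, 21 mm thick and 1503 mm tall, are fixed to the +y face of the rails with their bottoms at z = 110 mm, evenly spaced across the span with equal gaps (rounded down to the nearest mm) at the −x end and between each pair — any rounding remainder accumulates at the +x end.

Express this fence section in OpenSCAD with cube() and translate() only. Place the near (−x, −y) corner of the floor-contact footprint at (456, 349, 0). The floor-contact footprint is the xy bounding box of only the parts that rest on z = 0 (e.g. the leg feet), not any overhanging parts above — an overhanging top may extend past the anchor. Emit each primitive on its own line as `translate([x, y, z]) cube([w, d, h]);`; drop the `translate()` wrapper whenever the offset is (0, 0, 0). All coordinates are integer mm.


translate([456, 349, 0]) cube([79, 79, 1657]);
translate([1971, 349, 0]) cube([79, 79, 1657]);
translate([535, 349, 300]) cube([1436, 79, 97]);
translate([535, 349, 1367]) cube([1436, 79, 97]);
translate([601, 428, 110]) cube([71, 21, 1503]);
translate([738, 428, 110]) cube([71, 21, 1503]);
translate([875, 428, 110]) cube([71, 21, 1503]);
translate([1012, 428, 110]) cube([71, 21, 1503]);
translate([1149, 428, 110]) cube([71, 21, 1503]);
translate([1286, 428, 110]) cube([71, 21, 1503]);
translate([1423, 428, 110]) cube([71, 21, 1503]);
translate([1560, 428, 110]) cube([71, 21, 1503]);
translate([1697, 428, 110]) cube([71, 21, 1503]);
translate([1834, 428, 110]) cube([71, 21, 1503]);


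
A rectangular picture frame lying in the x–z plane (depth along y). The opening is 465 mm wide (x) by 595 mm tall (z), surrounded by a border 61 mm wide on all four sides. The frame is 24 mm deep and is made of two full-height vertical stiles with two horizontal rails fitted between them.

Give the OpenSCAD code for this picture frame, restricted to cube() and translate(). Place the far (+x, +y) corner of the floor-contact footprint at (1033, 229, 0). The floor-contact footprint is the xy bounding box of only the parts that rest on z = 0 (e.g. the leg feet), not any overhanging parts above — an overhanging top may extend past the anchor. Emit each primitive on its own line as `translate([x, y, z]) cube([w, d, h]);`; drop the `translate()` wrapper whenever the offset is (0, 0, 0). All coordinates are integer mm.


translate([446, 205, 0]) cube([61, 24, 717]);
translate([972, 205, 0]) cube([61, 24, 717]);
translate([507, 205, 0]) cube([465, 24, 61]);
translate([507, 205, 656]) cube([465, 24, 61]);


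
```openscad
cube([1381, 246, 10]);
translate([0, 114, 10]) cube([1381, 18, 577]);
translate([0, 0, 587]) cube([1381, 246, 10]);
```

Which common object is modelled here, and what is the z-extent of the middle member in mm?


An I-beam. The web height is 577 mm.

Two wide flanges with a thin centred web — an I-beam. Overall 597 mm minus two 10 mm flanges gives a web of 597 − 2·10 = 577 mm.


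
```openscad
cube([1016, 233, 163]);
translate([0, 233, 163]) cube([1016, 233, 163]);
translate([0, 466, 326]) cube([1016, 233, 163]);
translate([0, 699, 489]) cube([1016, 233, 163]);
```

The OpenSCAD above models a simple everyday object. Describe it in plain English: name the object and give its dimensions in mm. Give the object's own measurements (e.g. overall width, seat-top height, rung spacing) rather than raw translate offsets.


A straight staircase of 4 solid steps. Each step is 1016 mm wide (x), 233 mm deep (y, the going) and 163 mm tall (the rise). The first step rests on the floor; each subsequent step sits one going further in +y and one rise higher in +z, directly behind and above the previous step with no overlap.


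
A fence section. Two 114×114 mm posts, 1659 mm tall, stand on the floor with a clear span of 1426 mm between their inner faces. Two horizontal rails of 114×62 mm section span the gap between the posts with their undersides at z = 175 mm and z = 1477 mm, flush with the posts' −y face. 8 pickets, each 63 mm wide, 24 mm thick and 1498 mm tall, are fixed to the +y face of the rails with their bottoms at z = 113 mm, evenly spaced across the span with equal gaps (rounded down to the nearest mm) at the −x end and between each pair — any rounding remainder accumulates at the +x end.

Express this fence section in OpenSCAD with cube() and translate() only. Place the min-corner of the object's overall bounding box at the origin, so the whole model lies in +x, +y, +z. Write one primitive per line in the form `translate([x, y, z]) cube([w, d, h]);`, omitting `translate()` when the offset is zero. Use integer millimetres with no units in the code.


cube([114, 114, 1659]);
translate([1540, 0, 0]) cube([114, 114, 1659]);
translate([114, 0, 175]) cube([1426, 114, 62]);
translate([114, 0, 1477]) cube([1426, 114, 62]);
translate([216, 114, 113]) cube([63, 24, 1498]);
translate([381, 114, 113]) cube([63, 24, 1498]);
translate([546, 114, 113]) cube([63, 24, 1498]);
translate([711, 114, 113]) cube([63, 24, 1498]);
translate([876, 114, 113]) cube([63, 24, 1498]);
translate([1041, 114, 113]) cube([63, 24, 1498]);
translate([1206, 114, 113]) cube([63, 24, 1498]);
translate([1371, 114, 113]) cube([63, 24, 1498]);


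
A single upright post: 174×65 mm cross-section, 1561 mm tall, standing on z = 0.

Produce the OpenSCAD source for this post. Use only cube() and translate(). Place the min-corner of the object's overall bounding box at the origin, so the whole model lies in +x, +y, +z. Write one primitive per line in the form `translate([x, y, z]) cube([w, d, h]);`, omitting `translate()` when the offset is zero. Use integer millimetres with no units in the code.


cube([174, 65, 1561]);
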